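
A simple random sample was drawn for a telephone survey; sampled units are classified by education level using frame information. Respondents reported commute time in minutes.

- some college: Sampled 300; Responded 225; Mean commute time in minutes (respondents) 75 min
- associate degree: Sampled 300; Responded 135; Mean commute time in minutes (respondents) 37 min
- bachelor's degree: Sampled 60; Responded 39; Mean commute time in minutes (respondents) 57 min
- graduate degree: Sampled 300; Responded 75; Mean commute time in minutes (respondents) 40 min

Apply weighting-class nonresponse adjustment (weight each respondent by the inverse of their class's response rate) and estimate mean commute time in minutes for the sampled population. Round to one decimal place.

Class response rates: some college 225/300 = 75%, associate degree 135/300 = 45%, bachelor's degree 39/60 = 65%, graduate degree 75/300 = 25%.
With weight = n_sampled/n_responded per class, the weighted class total is n_sampled:
  some college: 300 × 75 = 22,500
  associate degree: 300 × 37 = 11,100
  bachelor's degree: 60 × 57 = 3420
  graduate degree: 300 × 40 = 12,000
Adjusted estimate = 49,020 / 960 = 51.0625 → 51.1.

51.1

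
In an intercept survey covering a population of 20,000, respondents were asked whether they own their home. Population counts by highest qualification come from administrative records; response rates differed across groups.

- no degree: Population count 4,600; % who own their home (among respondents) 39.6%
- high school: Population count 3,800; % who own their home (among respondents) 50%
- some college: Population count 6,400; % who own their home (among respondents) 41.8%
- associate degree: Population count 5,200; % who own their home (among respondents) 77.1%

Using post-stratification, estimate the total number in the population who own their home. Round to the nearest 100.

10,400

Each cell contributes its population count × the respondent rate:
  no degree: 4,600 × 39.6% = 1821.6
  high school: 3,800 × 50% = 1900
  some college: 6,400 × 41.8% = 2675.2
  associate degree: 5,200 × 77.1% = 4009.2
Estimated total = 10,406 → 10,400.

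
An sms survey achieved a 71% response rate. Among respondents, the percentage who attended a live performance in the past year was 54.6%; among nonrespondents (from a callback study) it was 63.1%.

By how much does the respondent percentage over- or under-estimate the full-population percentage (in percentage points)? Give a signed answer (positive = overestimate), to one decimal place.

Nonresponse fraction = 1 − 0.71 = 0.29.
Bias = (nonresponse fraction) × (respondent percentage − nonrespondent percentage)
     = 0.29 × (54.6 − 63.1) = 0.29 × -8.5 = -2.465.

-2.5 percentage points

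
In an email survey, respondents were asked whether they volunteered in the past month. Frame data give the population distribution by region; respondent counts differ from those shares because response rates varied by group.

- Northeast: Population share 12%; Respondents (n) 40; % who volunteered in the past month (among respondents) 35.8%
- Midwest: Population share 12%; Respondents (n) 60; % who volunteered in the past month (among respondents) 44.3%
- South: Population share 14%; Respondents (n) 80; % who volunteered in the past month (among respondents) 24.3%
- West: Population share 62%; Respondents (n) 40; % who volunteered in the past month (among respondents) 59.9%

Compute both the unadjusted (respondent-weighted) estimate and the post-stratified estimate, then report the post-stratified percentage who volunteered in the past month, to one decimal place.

50.2%

Without adjustment, the pooled respondent share is:
  (40/220)×35.8 + (60/220)×44.3 + (80/220)×24.3 + (40/220)×59.9 = 38.3182%
Post-stratified estimate weights by population shares:
  0.12×35.8 + 0.12×44.3 + 0.14×24.3 + 0.62×59.9 = 50.152%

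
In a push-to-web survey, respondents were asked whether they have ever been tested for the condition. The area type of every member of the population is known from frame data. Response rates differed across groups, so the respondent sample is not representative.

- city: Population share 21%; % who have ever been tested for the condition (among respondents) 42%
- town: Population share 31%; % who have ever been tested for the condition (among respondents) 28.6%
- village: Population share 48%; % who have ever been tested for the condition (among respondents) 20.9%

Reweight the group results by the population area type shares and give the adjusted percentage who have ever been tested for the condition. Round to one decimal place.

Reweight to the known area type distribution:
  city: 0.21 × 42 = 8.82
  town: 0.31 × 28.6 = 8.866
  village: 0.48 × 20.9 = 10.032
Post-stratified estimate = 27.718 → 27.7%.

27.7%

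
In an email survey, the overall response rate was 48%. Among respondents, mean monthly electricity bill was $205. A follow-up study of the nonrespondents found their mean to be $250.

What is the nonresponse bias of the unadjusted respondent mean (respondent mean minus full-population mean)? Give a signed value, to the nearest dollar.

Nonresponse fraction = 1 − 0.48 = 0.52.
Bias = (nonresponse fraction) × (respondent mean − nonrespondent mean)
     = 0.52 × (205 − 250) = 0.52 × -45 = -23.4.

-$23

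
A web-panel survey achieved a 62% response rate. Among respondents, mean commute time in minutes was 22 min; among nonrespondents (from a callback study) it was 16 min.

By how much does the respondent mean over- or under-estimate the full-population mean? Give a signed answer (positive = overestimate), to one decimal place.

Nonresponse fraction = 1 − 0.62 = 0.38.
Bias = (nonresponse fraction) × (respondent mean − nonrespondent mean)
     = 0.38 × (22 − 16) = 0.38 × 6 = 2.28.

+2.3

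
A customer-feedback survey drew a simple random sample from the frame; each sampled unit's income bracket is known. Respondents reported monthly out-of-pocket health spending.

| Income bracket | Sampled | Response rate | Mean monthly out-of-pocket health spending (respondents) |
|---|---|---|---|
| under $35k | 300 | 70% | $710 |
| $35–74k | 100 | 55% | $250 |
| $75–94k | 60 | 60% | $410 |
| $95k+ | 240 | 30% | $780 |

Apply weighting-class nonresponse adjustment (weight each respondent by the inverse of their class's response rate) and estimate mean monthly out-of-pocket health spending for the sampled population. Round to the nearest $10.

Inverse-response-rate weighting restores each class to its sampled count, so class totals weight by n_sampled:
  under $35k: 300 × 710 = 213,000
  $35–74k: 100 × 250 = 25,000
  $75–94k: 60 × 410 = 24,600
  $95k+: 240 × 780 = 187,200
Adjusted estimate = 449,800 / 700 = 642.571 → $640.

$640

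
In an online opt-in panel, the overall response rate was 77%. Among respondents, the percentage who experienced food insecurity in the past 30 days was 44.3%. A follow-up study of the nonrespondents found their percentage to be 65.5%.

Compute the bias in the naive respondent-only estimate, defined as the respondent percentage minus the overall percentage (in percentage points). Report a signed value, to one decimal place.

Nonresponse fraction = 1 − 0.77 = 0.23.
Bias = (nonresponse fraction) × (respondent percentage − nonrespondent percentage)
     = 0.23 × (44.3 − 65.5) = 0.23 × -21.2 = -4.876.

-4.9 percentage points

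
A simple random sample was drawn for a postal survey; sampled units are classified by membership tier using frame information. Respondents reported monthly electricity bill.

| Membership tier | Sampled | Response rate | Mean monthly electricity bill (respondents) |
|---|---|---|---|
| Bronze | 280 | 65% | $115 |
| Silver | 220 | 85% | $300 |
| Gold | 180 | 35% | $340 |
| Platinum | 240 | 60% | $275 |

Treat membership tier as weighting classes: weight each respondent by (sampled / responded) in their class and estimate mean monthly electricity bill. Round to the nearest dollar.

Weighting each respondent by the inverse class response rate inflates each class back to its sampled size, so the class weight is n_sampled:
  Bronze: 280 × 115 = 32,200
  Silver: 220 × 300 = 66,000
  Gold: 180 × 340 = 61,200
  Platinum: 240 × 275 = 66,000
Adjusted estimate = 225,400 / 920 = 245 → $245.

$245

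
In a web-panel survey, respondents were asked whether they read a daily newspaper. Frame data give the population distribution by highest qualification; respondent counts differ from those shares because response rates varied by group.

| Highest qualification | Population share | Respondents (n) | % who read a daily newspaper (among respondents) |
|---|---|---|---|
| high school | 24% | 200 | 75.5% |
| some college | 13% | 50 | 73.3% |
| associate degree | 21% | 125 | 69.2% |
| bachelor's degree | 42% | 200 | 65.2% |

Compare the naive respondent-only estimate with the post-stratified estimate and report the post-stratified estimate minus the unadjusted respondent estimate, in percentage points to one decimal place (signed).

-0.8 percentage points

Unadjusted (pooled respondent) estimate weights by respondent counts:
  (200/575)×75.5 + (50/575)×73.3 + (125/575)×69.2 + (200/575)×65.2 = 70.3565%
Post-stratified estimate weights by population shares:
  0.24×75.5 + 0.13×73.3 + 0.21×69.2 + 0.42×65.2 = 69.565%
Difference = 69.565 − 70.3565 = -0.7915 pp.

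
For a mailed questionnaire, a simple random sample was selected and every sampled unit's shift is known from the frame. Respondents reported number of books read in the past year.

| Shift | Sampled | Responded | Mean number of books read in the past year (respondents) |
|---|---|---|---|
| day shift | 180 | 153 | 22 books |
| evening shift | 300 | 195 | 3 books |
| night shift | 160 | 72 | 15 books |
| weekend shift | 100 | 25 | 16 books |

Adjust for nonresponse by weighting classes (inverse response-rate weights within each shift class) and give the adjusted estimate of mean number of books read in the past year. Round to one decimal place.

12.0

Class response rates: day shift 153/180 = 85%, evening shift 195/300 = 65%, night shift 72/160 = 45%, weekend shift 25/100 = 25%.
Inverse-response-rate weighting restores each class to its sampled count, so class totals weight by n_sampled:
  day shift: 180 × 22 = 3960
  evening shift: 300 × 3 = 900
  night shift: 160 × 15 = 2400
  weekend shift: 100 × 16 = 1600
Adjusted estimate = 8860 / 740 = 11.973 → 12.0.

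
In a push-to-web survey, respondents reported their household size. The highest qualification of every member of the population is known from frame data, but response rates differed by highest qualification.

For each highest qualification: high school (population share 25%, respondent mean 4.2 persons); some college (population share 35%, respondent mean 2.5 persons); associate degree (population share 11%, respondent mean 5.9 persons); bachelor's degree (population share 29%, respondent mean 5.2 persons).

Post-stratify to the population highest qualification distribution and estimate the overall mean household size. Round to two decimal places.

Reweight to the known highest qualification distribution:
  high school: 0.25 × 4.2 = 1.05
  some college: 0.35 × 2.5 = 0.875
  associate degree: 0.11 × 5.9 = 0.649
  bachelor's degree: 0.29 × 5.2 = 1.508
Post-stratified estimate = 4.082 → 4.08.

4.08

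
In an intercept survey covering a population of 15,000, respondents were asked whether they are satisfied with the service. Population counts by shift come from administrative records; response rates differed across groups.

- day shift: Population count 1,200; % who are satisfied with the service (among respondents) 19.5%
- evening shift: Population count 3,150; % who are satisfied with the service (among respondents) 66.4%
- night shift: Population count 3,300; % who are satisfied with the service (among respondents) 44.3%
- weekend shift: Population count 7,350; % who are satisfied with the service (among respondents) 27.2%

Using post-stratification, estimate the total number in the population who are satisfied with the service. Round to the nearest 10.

Estimated count per cell = population count × respondent percentage:
  day shift: 1,200 × 19.5% = 234
  evening shift: 3,150 × 66.4% = 2091.6
  night shift: 3,300 × 44.3% = 1461.9
  weekend shift: 7,350 × 27.2% = 1999.2
Estimated total = 5786.7 → 5,790.

5,790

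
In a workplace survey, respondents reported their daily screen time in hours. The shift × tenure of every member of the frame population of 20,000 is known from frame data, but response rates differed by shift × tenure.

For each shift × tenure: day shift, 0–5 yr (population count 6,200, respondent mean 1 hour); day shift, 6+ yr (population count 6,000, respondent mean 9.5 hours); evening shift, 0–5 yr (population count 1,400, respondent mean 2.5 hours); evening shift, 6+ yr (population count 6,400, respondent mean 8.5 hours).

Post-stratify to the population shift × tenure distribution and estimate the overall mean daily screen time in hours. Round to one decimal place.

Post-stratification weights by population share, not respondent share:
  day shift, 0–5 yr: (6,200/20,000) × 1 = 0.31
  day shift, 6+ yr: (6,000/20,000) × 9.5 = 2.85
  evening shift, 0–5 yr: (1,400/20,000) × 2.5 = 0.175
  evening shift, 6+ yr: (6,400/20,000) × 8.5 = 2.72
Post-stratified estimate = 6.055 → 6.1.

6.1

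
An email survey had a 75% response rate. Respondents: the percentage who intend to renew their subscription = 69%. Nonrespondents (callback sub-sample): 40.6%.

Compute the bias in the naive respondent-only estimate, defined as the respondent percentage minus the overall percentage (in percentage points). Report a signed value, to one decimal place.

Nonresponse fraction = 1 − 0.75 = 0.25.
Bias = (nonresponse fraction) × (respondent percentage − nonrespondent percentage)
     = 0.25 × (69 − 40.6) = 0.25 × 28.4 = 7.1.

+7.1 percentage points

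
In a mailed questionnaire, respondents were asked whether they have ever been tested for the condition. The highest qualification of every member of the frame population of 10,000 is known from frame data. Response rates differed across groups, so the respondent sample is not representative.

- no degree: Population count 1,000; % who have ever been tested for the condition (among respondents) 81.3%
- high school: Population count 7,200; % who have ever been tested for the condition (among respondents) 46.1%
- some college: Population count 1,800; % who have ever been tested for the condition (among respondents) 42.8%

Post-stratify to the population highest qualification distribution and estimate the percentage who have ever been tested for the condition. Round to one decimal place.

49.0%

Each cell contributes population-share × respondent value:
  no degree: (1,000/10,000) × 81.3 = 8.13
  high school: (7,200/10,000) × 46.1 = 33.192
  some college: (1,800/10,000) × 42.8 = 7.704
Post-stratified estimate = 49.026 → 49.0%.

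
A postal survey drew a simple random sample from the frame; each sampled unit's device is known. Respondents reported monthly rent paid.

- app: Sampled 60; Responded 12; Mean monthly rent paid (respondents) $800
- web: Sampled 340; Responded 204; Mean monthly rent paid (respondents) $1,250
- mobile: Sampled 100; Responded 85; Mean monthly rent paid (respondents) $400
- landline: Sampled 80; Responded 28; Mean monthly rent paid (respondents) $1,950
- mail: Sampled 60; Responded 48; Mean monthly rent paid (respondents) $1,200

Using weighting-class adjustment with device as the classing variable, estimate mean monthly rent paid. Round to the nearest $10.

$1,160

Response rates by class: app 12/60 = 20%, web 204/340 = 60%, mobile 85/100 = 85%, landline 28/80 = 35%, mail 48/60 = 80%.
Each respondent's weight = sampled/responded in their class; summing within a class gives n_sampled, so:
  app: 60 × 800 = 48,000
  web: 340 × 1250 = 425,000
  mobile: 100 × 400 = 40,000
  landline: 80 × 1950 = 156,000
  mail: 60 × 1200 = 72,000
Adjusted estimate = 741,000 / 640 = 1157.81 → $1,160.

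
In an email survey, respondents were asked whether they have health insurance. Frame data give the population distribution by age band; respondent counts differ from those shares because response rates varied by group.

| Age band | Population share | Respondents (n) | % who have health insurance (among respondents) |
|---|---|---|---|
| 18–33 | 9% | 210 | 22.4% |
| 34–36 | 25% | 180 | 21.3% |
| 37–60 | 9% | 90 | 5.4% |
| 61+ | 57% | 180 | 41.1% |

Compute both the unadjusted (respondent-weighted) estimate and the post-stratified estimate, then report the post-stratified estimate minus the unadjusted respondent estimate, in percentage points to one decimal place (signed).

+6.4 percentage points

Without adjustment, the pooled respondent share is:
  (210/660)×22.4 + (180/660)×21.3 + (90/660)×5.4 + (180/660)×41.1 = 24.8818%
Post-stratifying to population shares instead:
  0.09×22.4 + 0.25×21.3 + 0.09×5.4 + 0.57×41.1 = 31.254%
Difference = 31.254 − 24.8818 = 6.3722 pp.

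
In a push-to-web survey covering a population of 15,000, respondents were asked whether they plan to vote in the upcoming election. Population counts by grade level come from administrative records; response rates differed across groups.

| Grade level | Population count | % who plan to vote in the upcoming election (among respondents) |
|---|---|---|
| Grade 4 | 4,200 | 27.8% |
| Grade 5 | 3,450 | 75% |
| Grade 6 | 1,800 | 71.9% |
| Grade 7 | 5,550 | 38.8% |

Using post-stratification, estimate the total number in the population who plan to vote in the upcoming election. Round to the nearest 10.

Apply each group's respondent rate to its population count:
  Grade 4: 4,200 × 27.8% = 1167.6
  Grade 5: 3,450 × 75% = 2587.5
  Grade 6: 1,800 × 71.9% = 1294.2
  Grade 7: 5,550 × 38.8% = 2153.4
Estimated total = 7202.7 → 7,200.

7,200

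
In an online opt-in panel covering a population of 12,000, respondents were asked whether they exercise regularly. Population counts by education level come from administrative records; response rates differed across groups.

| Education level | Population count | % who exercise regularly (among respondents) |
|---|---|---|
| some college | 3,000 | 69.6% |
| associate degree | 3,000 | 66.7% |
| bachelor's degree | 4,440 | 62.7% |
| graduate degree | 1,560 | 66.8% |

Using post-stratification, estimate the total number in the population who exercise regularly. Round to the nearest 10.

Each cell contributes its population count × the respondent rate:
  some college: 3,000 × 69.6% = 2088
  associate degree: 3,000 × 66.7% = 2001
  bachelor's degree: 4,440 × 62.7% = 2783.88
  graduate degree: 1,560 × 66.8% = 1042.08
Estimated total = 7914.96 → 7,910.

7,910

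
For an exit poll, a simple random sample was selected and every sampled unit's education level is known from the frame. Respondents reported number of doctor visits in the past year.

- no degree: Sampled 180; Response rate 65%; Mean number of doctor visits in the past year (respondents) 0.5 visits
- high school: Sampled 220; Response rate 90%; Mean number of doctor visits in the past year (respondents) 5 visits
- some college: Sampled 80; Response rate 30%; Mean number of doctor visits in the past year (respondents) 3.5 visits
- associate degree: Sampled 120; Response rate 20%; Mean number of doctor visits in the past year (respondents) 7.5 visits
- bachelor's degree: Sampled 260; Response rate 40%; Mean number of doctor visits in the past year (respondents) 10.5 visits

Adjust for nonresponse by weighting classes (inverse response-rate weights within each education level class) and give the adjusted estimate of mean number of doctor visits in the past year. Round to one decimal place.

Each respondent's weight = sampled/responded in their class; summing within a class gives n_sampled, so:
  no degree: 180 × 0.5 = 90
  high school: 220 × 5 = 1100
  some college: 80 × 3.5 = 280
  associate degree: 120 × 7.5 = 900
  bachelor's degree: 260 × 10.5 = 2730
Adjusted estimate = 5100 / 860 = 5.93023 → 5.9.

5.9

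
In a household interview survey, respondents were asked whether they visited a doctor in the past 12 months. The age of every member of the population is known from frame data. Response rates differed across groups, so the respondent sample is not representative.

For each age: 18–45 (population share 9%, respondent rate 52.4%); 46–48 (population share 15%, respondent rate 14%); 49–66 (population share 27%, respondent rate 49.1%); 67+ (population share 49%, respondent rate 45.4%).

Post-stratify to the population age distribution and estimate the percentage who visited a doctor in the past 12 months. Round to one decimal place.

Reweight to the known age distribution:
  18–45: 0.09 × 52.4 = 4.716
  46–48: 0.15 × 14 = 2.1
  49–66: 0.27 × 49.1 = 13.257
  67+: 0.49 × 45.4 = 22.246
Post-stratified estimate = 42.319 → 42.3%.

42.3%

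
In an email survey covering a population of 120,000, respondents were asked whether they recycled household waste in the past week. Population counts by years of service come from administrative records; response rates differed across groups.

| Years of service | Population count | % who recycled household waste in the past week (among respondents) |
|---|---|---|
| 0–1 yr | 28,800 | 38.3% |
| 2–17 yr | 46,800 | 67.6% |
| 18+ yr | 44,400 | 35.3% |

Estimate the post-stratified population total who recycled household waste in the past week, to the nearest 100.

Each cell contributes its population count × the respondent rate:
  0–1 yr: 28,800 × 38.3% = 11030.4
  2–17 yr: 46,800 × 67.6% = 31636.8
  18+ yr: 44,400 × 35.3% = 15673.2
Estimated total = 58340.4 → 58,300.

58,300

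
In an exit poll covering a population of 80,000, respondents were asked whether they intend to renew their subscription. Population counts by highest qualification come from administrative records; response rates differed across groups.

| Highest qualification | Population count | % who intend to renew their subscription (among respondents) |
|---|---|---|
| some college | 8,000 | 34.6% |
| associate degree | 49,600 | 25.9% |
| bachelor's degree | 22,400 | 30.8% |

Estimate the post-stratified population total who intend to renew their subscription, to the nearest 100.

22,500

Each cell contributes its population count × the respondent rate:
  some college: 8,000 × 34.6% = 2768
  associate degree: 49,600 × 25.9% = 12846.4
  bachelor's degree: 22,400 × 30.8% = 6899.2
Estimated total = 22513.6 → 22,500.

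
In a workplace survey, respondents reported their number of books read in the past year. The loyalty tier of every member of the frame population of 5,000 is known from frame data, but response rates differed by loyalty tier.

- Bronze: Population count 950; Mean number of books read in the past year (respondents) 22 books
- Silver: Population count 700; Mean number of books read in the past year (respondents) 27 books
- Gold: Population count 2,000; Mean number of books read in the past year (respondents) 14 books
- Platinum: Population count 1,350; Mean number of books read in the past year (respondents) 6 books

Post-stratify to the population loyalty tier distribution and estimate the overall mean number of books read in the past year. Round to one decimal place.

15.2

Weight each group's respondent value by its population share:
  Bronze: (950/5,000) × 22 = 4.18
  Silver: (700/5,000) × 27 = 3.78
  Gold: (2,000/5,000) × 14 = 5.6
  Platinum: (1,350/5,000) × 6 = 1.62
Post-stratified estimate = 15.18 → 15.2.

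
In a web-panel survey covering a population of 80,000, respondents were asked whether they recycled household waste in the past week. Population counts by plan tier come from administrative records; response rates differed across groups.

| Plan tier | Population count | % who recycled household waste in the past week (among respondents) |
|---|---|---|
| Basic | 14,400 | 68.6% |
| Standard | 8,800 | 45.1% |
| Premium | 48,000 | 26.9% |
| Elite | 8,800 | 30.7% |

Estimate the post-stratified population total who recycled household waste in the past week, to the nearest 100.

29,500

Estimated count per cell = population count × respondent percentage:
  Basic: 14,400 × 68.6% = 9878.4
  Standard: 8,800 × 45.1% = 3968.8
  Premium: 48,000 × 26.9% = 12,912
  Elite: 8,800 × 30.7% = 2701.6
Estimated total = 29460.8 → 29,500.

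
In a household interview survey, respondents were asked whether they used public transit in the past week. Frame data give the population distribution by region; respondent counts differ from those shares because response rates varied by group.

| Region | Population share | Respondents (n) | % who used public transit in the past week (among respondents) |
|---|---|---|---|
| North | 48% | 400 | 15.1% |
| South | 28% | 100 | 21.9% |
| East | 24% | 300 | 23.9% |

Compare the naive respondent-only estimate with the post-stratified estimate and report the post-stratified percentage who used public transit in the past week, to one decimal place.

Without adjustment, the pooled respondent share is:
  (400/800)×15.1 + (100/800)×21.9 + (300/800)×23.9 = 19.25%
Post-stratifying to population shares instead:
  0.48×15.1 + 0.28×21.9 + 0.24×23.9 = 19.116%

19.1%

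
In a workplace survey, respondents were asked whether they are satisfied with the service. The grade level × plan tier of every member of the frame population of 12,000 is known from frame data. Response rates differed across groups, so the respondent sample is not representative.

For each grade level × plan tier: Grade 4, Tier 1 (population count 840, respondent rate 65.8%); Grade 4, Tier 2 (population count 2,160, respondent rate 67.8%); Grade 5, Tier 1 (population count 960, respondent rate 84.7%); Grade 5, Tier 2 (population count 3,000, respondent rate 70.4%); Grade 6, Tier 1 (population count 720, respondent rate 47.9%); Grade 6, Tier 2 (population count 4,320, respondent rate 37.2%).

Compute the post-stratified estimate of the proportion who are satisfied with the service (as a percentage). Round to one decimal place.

57.5%

Weight each group's respondent value by its population share:
  Grade 4, Tier 1: (840/12,000) × 65.8 = 4.606
  Grade 4, Tier 2: (2,160/12,000) × 67.8 = 12.204
  Grade 5, Tier 1: (960/12,000) × 84.7 = 6.776
  Grade 5, Tier 2: (3,000/12,000) × 70.4 = 17.6
  Grade 6, Tier 1: (720/12,000) × 47.9 = 2.874
  Grade 6, Tier 2: (4,320/12,000) × 37.2 = 13.392
Post-stratified estimate = 57.452 → 57.5%.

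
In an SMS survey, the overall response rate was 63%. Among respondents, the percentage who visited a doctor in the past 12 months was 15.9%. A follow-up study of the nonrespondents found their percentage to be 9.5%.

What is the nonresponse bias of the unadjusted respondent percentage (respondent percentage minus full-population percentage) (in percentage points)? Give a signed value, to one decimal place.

Nonresponse fraction = 1 − 0.63 = 0.37.
Bias = (nonresponse fraction) × (respondent percentage − nonrespondent percentage)
     = 0.37 × (15.9 − 9.5) = 0.37 × 6.4 = 2.368.

+2.4 percentage points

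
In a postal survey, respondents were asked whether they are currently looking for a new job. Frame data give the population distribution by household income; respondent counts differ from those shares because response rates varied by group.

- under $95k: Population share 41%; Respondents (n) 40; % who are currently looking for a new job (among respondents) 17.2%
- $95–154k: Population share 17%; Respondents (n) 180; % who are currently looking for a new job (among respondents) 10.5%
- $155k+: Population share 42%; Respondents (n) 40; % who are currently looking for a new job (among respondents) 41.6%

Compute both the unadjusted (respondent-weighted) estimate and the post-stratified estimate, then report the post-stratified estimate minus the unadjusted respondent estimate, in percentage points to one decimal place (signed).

Naive respondent-only estimate (weights = respondent counts):
  (40/260)×17.2 + (180/260)×10.5 + (40/260)×41.6 = 16.3154%
Post-stratifying to population shares instead:
  0.41×17.2 + 0.17×10.5 + 0.42×41.6 = 26.309%
Difference = 26.309 − 16.3154 = 9.9936 pp.

+10.0 percentage points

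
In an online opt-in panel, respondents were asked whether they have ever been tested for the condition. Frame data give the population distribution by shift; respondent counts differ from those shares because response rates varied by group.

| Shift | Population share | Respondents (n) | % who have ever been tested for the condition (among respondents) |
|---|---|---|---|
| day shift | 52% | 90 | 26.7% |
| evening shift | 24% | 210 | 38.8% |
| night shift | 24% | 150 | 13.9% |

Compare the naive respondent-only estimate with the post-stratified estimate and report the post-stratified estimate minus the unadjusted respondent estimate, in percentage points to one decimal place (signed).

Without adjustment, the pooled respondent share is:
  (90/450)×26.7 + (210/450)×38.8 + (150/450)×13.9 = 28.08%
Reweighting by population shift shares:
  0.52×26.7 + 0.24×38.8 + 0.24×13.9 = 26.532%
Difference = 26.532 − 28.08 = -1.548 pp.

-1.5 percentage points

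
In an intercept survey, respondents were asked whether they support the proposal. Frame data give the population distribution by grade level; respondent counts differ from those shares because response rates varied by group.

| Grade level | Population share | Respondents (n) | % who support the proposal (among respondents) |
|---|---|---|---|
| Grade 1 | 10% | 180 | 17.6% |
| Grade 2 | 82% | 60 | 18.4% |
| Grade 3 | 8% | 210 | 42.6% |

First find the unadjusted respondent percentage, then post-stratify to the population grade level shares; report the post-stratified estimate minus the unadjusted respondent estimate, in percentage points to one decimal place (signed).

-9.1 percentage points

Without adjustment, the pooled respondent share is:
  (180/450)×17.6 + (60/450)×18.4 + (210/450)×42.6 = 29.3733%
Post-stratified estimate weights by population shares:
  0.1×17.6 + 0.82×18.4 + 0.08×42.6 = 20.256%
Difference = 20.256 − 29.3733 = -9.1173 pp.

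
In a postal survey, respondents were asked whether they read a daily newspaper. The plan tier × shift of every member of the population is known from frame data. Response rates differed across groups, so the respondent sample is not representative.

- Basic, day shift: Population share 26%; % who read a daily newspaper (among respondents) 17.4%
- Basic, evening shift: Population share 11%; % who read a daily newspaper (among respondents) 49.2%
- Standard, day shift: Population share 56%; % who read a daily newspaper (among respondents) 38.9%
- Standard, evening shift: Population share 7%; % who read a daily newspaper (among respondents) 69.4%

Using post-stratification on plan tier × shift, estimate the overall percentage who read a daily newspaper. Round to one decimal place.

Weight each group's respondent value by its population share:
  Basic, day shift: 0.26 × 17.4 = 4.524
  Basic, evening shift: 0.11 × 49.2 = 5.412
  Standard, day shift: 0.56 × 38.9 = 21.784
  Standard, evening shift: 0.07 × 69.4 = 4.858
Post-stratified estimate = 36.578 → 36.6%.

36.6%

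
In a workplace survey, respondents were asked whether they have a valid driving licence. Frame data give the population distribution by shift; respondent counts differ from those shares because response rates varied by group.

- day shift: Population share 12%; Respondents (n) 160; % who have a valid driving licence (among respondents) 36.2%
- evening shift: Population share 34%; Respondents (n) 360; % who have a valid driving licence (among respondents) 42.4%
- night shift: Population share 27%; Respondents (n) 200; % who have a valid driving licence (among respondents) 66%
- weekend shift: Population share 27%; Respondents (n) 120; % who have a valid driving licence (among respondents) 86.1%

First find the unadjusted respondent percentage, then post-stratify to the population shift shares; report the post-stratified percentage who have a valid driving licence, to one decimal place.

59.8%

Naive respondent-only estimate (weights = respondent counts):
  (160/840)×36.2 + (360/840)×42.4 + (200/840)×66 + (120/840)×86.1 = 53.081%
Post-stratifying to population shares instead:
  0.12×36.2 + 0.34×42.4 + 0.27×66 + 0.27×86.1 = 59.827%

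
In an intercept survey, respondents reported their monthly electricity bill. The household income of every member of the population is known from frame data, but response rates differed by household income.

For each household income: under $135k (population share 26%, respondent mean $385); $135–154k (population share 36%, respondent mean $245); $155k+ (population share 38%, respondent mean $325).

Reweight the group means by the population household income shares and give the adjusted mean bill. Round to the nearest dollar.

$312

Weight each group's respondent value by its population share:
  under $135k: 0.26 × 385 = 100.1
  $135–154k: 0.36 × 245 = 88.2
  $155k+: 0.38 × 325 = 123.5
Post-stratified estimate = 311.8 → $312.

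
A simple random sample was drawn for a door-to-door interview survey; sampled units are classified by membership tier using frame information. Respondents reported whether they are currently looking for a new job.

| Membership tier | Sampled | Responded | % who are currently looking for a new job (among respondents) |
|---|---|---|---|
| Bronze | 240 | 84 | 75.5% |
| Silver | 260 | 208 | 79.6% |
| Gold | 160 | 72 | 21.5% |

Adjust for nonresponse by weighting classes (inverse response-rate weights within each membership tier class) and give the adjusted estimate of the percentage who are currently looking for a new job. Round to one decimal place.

64.0%

Response rates by class: Bronze 84/240 = 35%, Silver 208/260 = 80%, Gold 72/160 = 45%.
Each respondent's weight = sampled/responded in their class; summing within a class gives n_sampled, so:
  Bronze: 240 × 75.5 = 18,120
  Silver: 260 × 79.6 = 20,696
  Gold: 160 × 21.5 = 3440
Adjusted estimate = 42,256 / 660 = 64.0242 → 64.0%.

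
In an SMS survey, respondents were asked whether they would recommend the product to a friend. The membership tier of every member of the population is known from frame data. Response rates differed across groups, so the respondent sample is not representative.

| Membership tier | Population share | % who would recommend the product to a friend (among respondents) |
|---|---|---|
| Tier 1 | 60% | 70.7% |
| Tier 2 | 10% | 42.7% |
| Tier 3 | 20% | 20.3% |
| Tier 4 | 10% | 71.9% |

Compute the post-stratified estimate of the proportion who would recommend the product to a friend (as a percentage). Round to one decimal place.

Weight each group's respondent value by its population share:
  Tier 1: 0.6 × 70.7 = 42.42
  Tier 2: 0.1 × 42.7 = 4.27
  Tier 3: 0.2 × 20.3 = 4.06
  Tier 4: 0.1 × 71.9 = 7.19
Post-stratified estimate = 57.94 → 57.9%.

57.9%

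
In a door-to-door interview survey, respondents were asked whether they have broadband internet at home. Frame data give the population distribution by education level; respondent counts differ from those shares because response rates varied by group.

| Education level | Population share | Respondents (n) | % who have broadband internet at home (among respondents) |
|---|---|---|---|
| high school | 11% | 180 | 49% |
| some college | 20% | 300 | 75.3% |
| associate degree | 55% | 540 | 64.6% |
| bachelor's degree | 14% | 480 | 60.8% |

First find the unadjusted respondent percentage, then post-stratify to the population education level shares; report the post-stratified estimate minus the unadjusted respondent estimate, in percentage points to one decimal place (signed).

+0.8 percentage points

Naive respondent-only estimate (weights = respondent counts):
  (180/1500)×49 + (300/1500)×75.3 + (540/1500)×64.6 + (480/1500)×60.8 = 63.652%
Reweighting by population education level shares:
  0.11×49 + 0.2×75.3 + 0.55×64.6 + 0.14×60.8 = 64.492%
Difference = 64.492 − 63.652 = 0.84 pp.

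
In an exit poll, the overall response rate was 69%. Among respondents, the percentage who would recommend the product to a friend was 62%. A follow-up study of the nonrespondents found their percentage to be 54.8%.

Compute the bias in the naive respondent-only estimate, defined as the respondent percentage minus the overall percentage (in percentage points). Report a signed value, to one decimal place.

+2.2 percentage points

Nonresponse fraction = 1 − 0.69 = 0.31.
Bias = (nonresponse fraction) × (respondent percentage − nonrespondent percentage)
     = 0.31 × (62 − 54.8) = 0.31 × 7.2 = 2.232.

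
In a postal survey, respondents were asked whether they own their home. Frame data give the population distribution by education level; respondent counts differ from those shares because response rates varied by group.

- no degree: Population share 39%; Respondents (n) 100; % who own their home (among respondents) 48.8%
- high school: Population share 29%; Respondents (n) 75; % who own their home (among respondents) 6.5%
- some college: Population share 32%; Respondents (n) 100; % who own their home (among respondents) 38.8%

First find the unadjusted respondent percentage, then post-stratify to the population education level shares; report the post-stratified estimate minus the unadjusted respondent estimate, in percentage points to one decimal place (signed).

Without adjustment, the pooled respondent share is:
  (100/275)×48.8 + (75/275)×6.5 + (100/275)×38.8 = 33.6273%
Post-stratified estimate weights by population shares:
  0.39×48.8 + 0.29×6.5 + 0.32×38.8 = 33.333%
Difference = 33.333 − 33.6273 = -0.2943 pp.

-0.3 percentage points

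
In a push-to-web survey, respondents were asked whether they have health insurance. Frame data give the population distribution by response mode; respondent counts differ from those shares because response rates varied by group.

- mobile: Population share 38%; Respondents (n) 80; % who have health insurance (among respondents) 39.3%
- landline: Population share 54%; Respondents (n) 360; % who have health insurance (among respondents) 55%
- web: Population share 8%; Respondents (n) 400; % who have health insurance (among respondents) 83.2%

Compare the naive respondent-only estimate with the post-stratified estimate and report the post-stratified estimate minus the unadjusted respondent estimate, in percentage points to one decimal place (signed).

Unadjusted (pooled respondent) estimate weights by respondent counts:
  (80/840)×39.3 + (360/840)×55 + (400/840)×83.2 = 66.9333%
Post-stratifying to population shares instead:
  0.38×39.3 + 0.54×55 + 0.08×83.2 = 51.29%
Difference = 51.29 − 66.9333 = -15.6433 pp.

-15.6 percentage points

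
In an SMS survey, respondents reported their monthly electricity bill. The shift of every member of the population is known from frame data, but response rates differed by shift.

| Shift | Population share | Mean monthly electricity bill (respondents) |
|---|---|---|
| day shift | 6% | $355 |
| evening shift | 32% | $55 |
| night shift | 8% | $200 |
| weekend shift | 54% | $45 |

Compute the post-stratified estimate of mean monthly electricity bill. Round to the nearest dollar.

$79

Weight each group's respondent value by its population share:
  day shift: 0.06 × 355 = 21.3
  evening shift: 0.32 × 55 = 17.6
  night shift: 0.08 × 200 = 16
  weekend shift: 0.54 × 45 = 24.3
Post-stratified estimate = 79.2 → $79.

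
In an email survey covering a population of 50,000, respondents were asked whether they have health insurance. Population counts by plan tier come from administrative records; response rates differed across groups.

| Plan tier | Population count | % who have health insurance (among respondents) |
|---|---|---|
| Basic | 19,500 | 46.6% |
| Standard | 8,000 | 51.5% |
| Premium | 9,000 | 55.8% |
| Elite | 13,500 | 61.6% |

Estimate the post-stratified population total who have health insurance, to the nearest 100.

Estimated count per cell = population count × respondent percentage:
  Basic: 19,500 × 46.6% = 9087
  Standard: 8,000 × 51.5% = 4120
  Premium: 9,000 × 55.8% = 5022
  Elite: 13,500 × 61.6% = 8316
Estimated total = 26,545 → 26,500.

26,500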